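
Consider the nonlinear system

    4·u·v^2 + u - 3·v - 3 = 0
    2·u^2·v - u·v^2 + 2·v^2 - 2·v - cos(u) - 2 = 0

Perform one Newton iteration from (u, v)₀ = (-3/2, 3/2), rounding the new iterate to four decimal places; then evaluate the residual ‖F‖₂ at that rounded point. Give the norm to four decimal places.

At (-3/2, 3/2): F = (-22.5000, 9.554263).
Jacobian J = [[4·v^2 + 1, 8·u·v - 3], [4·u·v - v^2 + sin(u), 2·u^2 - 2·u·v + 4·v - 2]].
At the point, J = [[10.0000, -21.0000], [-12.247495, 13.0000]] (det J = -127.197395).
Solving J·Δ = −F gives Δ = (-0.7222, -1.4153).
Then the next iterate is (u, v)₁ = (-2.2222, 0.0847).
Re-evaluating at (-2.2222, 0.0847): F = (-5.540069, -0.696280), so ‖F‖₂ = 5.5837.

5.5837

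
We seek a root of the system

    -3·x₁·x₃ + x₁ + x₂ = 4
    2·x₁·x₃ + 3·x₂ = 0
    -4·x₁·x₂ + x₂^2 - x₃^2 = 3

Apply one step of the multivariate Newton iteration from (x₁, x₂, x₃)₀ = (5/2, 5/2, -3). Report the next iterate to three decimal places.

(0.401, 0.654, -2.912)

At (5/2, 5/2, -3): F = (23.500, -7.500, -30.750).
Jacobian J = [[-3·x₃ + 1, 1, -3·x₁], [2·x₃, 3, 2·x₁], [-4·x₂, -4·x₁ + 2·x₂, -2·x₃]].
At the point, J = [[10.000, 1.000, -7.500], [-6.000, 3.000, 5.000], [-10.000, -5.000, 6.000]] (det J = -34.000).
Solving J·Δ = −F gives Δ = (-2.099, -1.846, 0.088).
Then the next iterate is (x₁, x₂, x₃)₁ = (0.401, 0.654, -2.912).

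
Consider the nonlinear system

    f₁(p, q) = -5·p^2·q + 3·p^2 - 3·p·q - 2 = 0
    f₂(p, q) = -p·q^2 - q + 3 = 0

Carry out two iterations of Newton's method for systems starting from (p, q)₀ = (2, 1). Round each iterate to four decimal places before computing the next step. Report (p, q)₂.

(-0.9243, -1.1611)

At (2, 1): F = (-16.0000, 0.0000).
Jacobian J = [[-10·p·q + 6·p - 3·q, -5·p^2 - 3·p], [-q^2, -2·p·q - 1]].
At the point, J = [[-11.0000, -26.0000], [-1.0000, -5.0000]] (det J = 29.0000).
Solving J·Δ = −F gives Δ = (-2.7586, 0.5517).
Then the next iterate is (p, q)₁ = (-0.7586, 1.5517).
Round to (-0.7586, 1.5517) and repeat: F = (-1.207034, 3.274837), J = [[2.564496, -0.601570], [-2.407773, 1.354239]].
Δ = (-0.1657, -2.7128), so (p, q)₂ = (-0.9243, -1.1611).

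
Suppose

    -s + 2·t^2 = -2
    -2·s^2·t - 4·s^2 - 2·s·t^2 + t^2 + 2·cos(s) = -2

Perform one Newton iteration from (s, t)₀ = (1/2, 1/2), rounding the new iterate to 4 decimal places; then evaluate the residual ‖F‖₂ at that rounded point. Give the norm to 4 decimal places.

1.2045

At (1/2, 1/2): F = (2.0000, 2.505165).
Jacobian J = [[-1, 4·t], [-4·s·t - 8·s - 2·t^2 - 2·sin(s), -2·s^2 - 4·s·t + 2·t]].
At the point, J = [[-1.0000, 2.0000], [-6.458851, -0.5000]] (det J = 13.417702).
Solving J·Δ = −F gives Δ = (0.4479, -0.7760).
Then the next iterate is (s, t)₁ = (0.9479, -0.2760).
Re-evaluating at (0.9479, -0.2760): F = (1.204452, 0.000464), so ‖F‖₂ = 1.2045.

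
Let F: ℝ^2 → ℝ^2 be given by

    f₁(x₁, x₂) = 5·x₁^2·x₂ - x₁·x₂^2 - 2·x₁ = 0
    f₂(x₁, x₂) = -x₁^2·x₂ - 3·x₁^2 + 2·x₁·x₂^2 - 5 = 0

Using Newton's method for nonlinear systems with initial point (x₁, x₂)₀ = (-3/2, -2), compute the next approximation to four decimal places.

At (-3/2, -2): F = (-13.5000, -19.2500).
Jacobian J = [[10·x₁·x₂ - x₂^2 - 2, 5·x₁^2 - 2·x₁·x₂], [-2·x₁·x₂ - 6·x₁ + 2·x₂^2, -x₁^2 + 4·x₁·x₂]].
At the point, J = [[24.0000, 5.2500], [11.0000, 9.7500]] (det J = 176.2500).
Solving J·Δ = −F gives Δ = (0.1734, 1.7787).
Then the next iterate is (x₁, x₂)₁ = (-1.3266, -0.2213).

(-1.3266, -0.2213)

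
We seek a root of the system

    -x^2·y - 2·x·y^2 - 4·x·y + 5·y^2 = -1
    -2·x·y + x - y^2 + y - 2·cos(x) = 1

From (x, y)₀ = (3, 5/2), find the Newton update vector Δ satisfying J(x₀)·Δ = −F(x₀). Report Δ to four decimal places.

At (3, 5/2): F = (-57.7500, -14.770015).
Jacobian J = [[-2·x·y - 2·y^2 - 4·y, -x^2 - 4·x·y - 4·x + 10·y], [-2·y + 2·sin(x) + 1, -2·x - 2·y + 1]].
At the point, J = [[-37.5000, -26.0000], [-3.717760, -10.0000]] (det J = 278.338240).
Solving J·Δ = −F gives Δ = (-0.6951, -1.2186).

(-0.6951, -1.2186)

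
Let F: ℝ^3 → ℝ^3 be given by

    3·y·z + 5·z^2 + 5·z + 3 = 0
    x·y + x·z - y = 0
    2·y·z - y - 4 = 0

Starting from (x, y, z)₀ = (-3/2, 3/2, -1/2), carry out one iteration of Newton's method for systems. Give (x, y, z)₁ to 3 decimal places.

(-18.333, -5.167, -2.611)

At (-3/2, 3/2, -1/2): F = (-0.500, -3.000, -7.000).
Jacobian J = [[0, 3·z, 3·y + 10·z + 5], [y + z, x - 1, x], [0, 2·z - 1, 2·y]].
At the point, J = [[0.000, -1.500, 4.500], [1.000, -2.500, -1.500], [0.000, -2.000, 3.000]] (det J = -4.500).
Solving J·Δ = −F gives Δ = (-16.833, -6.667, -2.111).
Then the next iterate is (x, y, z)₁ = (-18.333, -5.167, -2.611).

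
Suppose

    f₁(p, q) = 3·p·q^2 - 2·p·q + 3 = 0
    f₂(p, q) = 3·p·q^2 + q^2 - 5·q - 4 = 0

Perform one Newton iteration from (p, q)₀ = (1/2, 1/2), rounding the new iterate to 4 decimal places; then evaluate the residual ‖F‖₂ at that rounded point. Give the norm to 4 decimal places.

At (1/2, 1/2): F = (2.8750, -5.8750).
Jacobian J = [[3·q^2 - 2·q, 6·p·q - 2·p], [3·q^2, 6·p·q + 2·q - 5]].
At the point, J = [[-0.2500, 0.5000], [0.7500, -2.5000]] (det J = 0.2500).
Solving J·Δ = −F gives Δ = (17.0000, 2.7500).
Then the next iterate is (p, q)₁ = (17.5000, 3.2500).
Re-evaluating at (17.5000, 3.2500): F = (443.781250, 544.843750), so ‖F‖₂ = 702.7066.

702.7066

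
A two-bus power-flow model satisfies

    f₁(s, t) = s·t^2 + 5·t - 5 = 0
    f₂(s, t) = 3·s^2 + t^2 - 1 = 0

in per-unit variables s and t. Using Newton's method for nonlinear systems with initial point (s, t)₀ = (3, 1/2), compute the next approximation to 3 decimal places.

At (3, 1/2): F = (-1.750, 26.250).
Jacobian J = [[t^2, 2·s·t + 5], [6·s, 2·t]].
At the point, J = [[0.250, 8.000], [18.000, 1.000]] (det J = -143.750).
Solving J·Δ = −F gives Δ = (-1.473, 0.265).
Then the next iterate is (s, t)₁ = (1.527, 0.765).

(1.527, 0.765)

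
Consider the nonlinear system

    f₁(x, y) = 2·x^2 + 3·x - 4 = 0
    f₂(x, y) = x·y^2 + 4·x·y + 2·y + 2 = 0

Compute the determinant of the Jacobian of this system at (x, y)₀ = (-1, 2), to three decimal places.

J = [[4·x + 3, 0], [y^2 + 4·y, 2·x·y + 4·x + 2]].
At the point, J = [[-1.000, 0.000], [12.000, -6.000]].
det J = 6.000.

6.000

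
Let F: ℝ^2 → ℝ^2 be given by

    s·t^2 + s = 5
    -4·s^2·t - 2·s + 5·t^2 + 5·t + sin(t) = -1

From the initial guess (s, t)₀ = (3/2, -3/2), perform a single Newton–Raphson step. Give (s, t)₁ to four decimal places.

At (3/2, -3/2): F = (-0.1250, 14.252505).
Jacobian J = [[t^2 + 1, 2·s·t], [-8·s·t - 2, -4·s^2 + 10·t + cos(t) + 5]].
At the point, J = [[3.2500, -4.5000], [16.0000, -18.929263]] (det J = 10.479896).
Solving J·Δ = −F gives Δ = (-6.3457, -4.6108).
Then the next iterate is (s, t)₁ = (-4.8457, -6.1108).

(-4.8457, -6.1108)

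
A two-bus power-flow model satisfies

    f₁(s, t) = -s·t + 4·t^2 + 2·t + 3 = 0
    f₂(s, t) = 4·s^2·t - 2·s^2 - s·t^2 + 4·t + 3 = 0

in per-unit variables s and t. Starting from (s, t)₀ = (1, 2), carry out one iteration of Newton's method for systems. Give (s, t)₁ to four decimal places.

At (1, 2): F = (21.0000, 13.0000).
Jacobian J = [[-t, -s + 8·t + 2], [8·s·t - 4·s - t^2, 4·s^2 - 2·s·t + 4]].
At the point, J = [[-2.0000, 17.0000], [8.0000, 4.0000]] (det J = -144.0000).
Solving J·Δ = −F gives Δ = (-0.9514, -1.3472).
Then the next iterate is (s, t)₁ = (0.0486, 0.6528).

(0.0486, 0.6528)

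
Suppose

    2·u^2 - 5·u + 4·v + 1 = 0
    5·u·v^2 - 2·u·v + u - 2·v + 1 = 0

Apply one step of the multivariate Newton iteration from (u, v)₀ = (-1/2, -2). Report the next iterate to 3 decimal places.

At (-1/2, -2): F = (-4.000, -7.500).
Jacobian J = [[4·u - 5, 4], [5·v^2 - 2·v + 1, 10·u·v - 2·u - 2]].
At the point, J = [[-7.000, 4.000], [25.000, 9.000]] (det J = -163.000).
Solving J·Δ = −F gives Δ = (-0.037, 0.936).
Then the next iterate is (u, v)₁ = (-0.537, -1.064).

(-0.537, -1.064)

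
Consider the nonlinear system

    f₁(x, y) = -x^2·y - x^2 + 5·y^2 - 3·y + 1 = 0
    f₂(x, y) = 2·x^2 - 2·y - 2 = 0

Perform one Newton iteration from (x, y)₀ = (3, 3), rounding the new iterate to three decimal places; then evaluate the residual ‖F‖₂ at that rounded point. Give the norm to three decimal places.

2.754

At (3, 3): F = (1.000, 10.000).
Jacobian J = [[-2·x·y - 2·x, -x^2 + 10·y - 3], [4·x, -2]].
At the point, J = [[-24.000, 18.000], [12.000, -2.000]] (det J = -168.000).
Solving J·Δ = −F gives Δ = (-1.083, -1.500).
Then the next iterate is (x, y)₁ = (1.917, 1.500).
Re-evaluating at (1.917, 1.500): F = (-1.43722, 2.34978), so ‖F‖₂ = 2.754.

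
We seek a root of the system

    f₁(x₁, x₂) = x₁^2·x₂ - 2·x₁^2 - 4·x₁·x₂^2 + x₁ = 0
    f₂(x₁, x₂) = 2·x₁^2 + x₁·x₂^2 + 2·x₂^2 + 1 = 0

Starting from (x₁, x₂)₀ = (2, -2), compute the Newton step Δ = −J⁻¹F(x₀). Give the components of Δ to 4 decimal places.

(2.5625, 3.4844)

At (2, -2): F = (-46.0000, 25.0000).
Jacobian J = [[2·x₁·x₂ - 4·x₁ - 4·x₂^2 + 1, x₁^2 - 8·x₁·x₂], [4·x₁ + x₂^2, 2·x₁·x₂ + 4·x₂]].
At the point, J = [[-31.0000, 36.0000], [12.0000, -16.0000]] (det J = 64.0000).
Solving J·Δ = −F gives Δ = (2.5625, 3.4844).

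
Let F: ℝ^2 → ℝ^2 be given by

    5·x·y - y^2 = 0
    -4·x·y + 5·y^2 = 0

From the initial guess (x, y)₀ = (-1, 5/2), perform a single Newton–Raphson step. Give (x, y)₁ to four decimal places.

(-0.5000, 1.2500)

At (-1, 5/2): F = (-18.7500, 41.2500).
Jacobian J = [[5·y, 5·x - 2·y], [-4·y, -4·x + 10·y]].
At the point, J = [[12.5000, -10.0000], [-10.0000, 29.0000]] (det J = 262.5000).
Solving J·Δ = −F gives Δ = (0.5000, -1.2500).
Then the next iterate is (x, y)₁ = (-0.5000, 1.2500).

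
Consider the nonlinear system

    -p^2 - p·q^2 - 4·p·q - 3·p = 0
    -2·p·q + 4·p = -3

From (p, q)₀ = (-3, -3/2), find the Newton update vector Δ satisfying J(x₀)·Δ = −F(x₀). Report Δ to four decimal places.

(0.6923, 2.1923)

At (-3, -3/2): F = (-11.2500, -18.0000).
Jacobian J = [[-2·p - q^2 - 4·q - 3, -2·p·q - 4·p], [-2·q + 4, -2·p]].
At the point, J = [[6.7500, 3.0000], [7.0000, 6.0000]] (det J = 19.5000).
Solving J·Δ = −F gives Δ = (0.6923, 2.1923).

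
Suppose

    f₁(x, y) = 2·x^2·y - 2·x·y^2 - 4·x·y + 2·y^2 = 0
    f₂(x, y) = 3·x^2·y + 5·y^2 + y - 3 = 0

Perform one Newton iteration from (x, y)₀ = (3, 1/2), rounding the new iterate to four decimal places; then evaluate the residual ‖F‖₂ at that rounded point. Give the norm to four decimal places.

At (3, 1/2): F = (2.0000, 12.2500).
Jacobian J = [[4·x·y - 2·y^2 - 4·y, 2·x^2 - 4·x·y - 4·x + 4·y], [6·x·y, 3·x^2 + 10·y + 1]].
At the point, J = [[3.5000, 2.0000], [9.0000, 33.0000]] (det J = 97.5000).
Solving J·Δ = −F gives Δ = (-0.4256, -0.2551).
Then the next iterate is (x, y)₁ = (2.5744, 0.2449).
Re-evaluating at (2.5744, 0.2449): F = (0.535432, 2.414030), so ‖F‖₂ = 2.4727.

2.4727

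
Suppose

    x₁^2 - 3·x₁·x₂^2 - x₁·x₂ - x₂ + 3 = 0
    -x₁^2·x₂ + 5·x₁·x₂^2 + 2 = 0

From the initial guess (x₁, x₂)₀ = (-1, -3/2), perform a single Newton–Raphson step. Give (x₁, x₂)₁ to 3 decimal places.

At (-1, -3/2): F = (10.750, -7.750).
Jacobian J = [[2·x₁ - 3·x₂^2 - x₂, -6·x₁·x₂ - x₁ - 1], [-2·x₁·x₂ + 5·x₂^2, -x₁^2 + 10·x₁·x₂]].
At the point, J = [[-7.250, -9.000], [8.250, 14.000]] (det J = -27.250).
Solving J·Δ = −F gives Δ = (2.963, -1.193).
Then the next iterate is (x₁, x₂)₁ = (1.963, -2.693).

(1.963, -2.693)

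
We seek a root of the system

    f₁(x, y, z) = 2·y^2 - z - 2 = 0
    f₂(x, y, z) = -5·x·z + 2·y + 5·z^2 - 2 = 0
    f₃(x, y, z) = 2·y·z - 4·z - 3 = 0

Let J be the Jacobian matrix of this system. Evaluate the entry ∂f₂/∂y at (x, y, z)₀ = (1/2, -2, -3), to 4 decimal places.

∂f₂/∂y = 2.
At (1/2, -2, -3) this is 2.0000.

2.0000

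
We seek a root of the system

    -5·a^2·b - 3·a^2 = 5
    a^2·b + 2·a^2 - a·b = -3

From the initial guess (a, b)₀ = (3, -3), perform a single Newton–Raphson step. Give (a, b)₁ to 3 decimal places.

At (3, -3): F = (103.000, 3.000).
Jacobian J = [[-10·a·b - 6·a, -5·a^2], [2·a·b + 4·a - b, a^2 - a]].
At the point, J = [[72.000, -45.000], [-3.000, 6.000]] (det J = 297.000).
Solving J·Δ = −F gives Δ = (-2.535, -1.768).
Then the next iterate is (a, b)₁ = (0.465, -4.768).

(0.465, -4.768)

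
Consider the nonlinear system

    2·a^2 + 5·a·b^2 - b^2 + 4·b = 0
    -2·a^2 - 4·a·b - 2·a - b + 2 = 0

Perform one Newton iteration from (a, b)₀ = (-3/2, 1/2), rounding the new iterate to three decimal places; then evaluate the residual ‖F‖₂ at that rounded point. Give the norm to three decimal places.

3.687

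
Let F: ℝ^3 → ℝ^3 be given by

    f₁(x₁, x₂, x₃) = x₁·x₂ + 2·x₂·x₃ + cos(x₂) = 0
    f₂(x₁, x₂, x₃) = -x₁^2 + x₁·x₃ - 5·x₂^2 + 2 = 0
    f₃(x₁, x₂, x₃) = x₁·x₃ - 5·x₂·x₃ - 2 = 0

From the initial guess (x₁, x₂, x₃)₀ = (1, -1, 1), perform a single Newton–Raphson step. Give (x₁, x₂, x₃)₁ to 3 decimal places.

(0.098, -0.759, 0.685)

At (1, -1, 1): F = (-2.45970, -3.000, 4.000).
Jacobian J = [[x₂, x₁ + 2·x₃ - sin(x₂), 2·x₂], [-2·x₁ + x₃, -10·x₂, x₁], [x₃, -5·x₃, x₁ - 5·x₂]].
At the point, J = [[-1.000, 3.84147, -2.000], [-1.000, 10.000, 1.000], [1.000, -5.000, 6.000]] (det J = -28.10970).
Solving J·Δ = −F gives Δ = (-0.902, 0.241, -0.315).
Then the next iterate is (x₁, x₂, x₃)₁ = (0.098, -0.759, 0.685).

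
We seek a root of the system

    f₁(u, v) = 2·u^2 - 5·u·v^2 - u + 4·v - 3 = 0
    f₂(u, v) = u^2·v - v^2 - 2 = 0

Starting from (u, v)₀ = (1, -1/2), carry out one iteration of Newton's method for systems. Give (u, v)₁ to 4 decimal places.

At (1, -1/2): F = (-5.2500, -2.7500).
Jacobian J = [[4·u - 5·v^2 - 1, -10·u·v + 4], [2·u·v, u^2 - 2·v]].
At the point, J = [[1.7500, 9.0000], [-1.0000, 2.0000]] (det J = 12.5000).
Solving J·Δ = −F gives Δ = (-1.1400, 0.8050).
Then the next iterate is (u, v)₁ = (-0.1400, 0.3050).

(-0.1400, 0.3050)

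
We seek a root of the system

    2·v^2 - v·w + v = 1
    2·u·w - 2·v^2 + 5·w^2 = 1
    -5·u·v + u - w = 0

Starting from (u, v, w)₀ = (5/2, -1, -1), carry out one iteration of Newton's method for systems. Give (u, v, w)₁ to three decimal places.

(-0.669, -1.277, -0.554)

At (5/2, -1, -1): F = (-1.000, -3.000, 16.000).
Jacobian J = [[0, 4·v - w + 1, -v], [2·w, -4·v, 2·u + 10·w], [-5·v + 1, -5·u, -1]].
At the point, J = [[0.000, -2.000, 1.000], [-2.000, 4.000, -5.000], [6.000, -12.500, -1.000]] (det J = 65.000).
Solving J·Δ = −F gives Δ = (-3.169, -0.277, 0.446).
Then the next iterate is (u, v, w)₁ = (-0.669, -1.277, -0.554).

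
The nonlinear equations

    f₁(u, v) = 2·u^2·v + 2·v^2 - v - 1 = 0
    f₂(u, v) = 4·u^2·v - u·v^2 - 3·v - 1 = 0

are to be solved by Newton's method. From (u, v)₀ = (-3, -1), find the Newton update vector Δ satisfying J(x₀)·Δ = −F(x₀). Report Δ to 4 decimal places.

(1.1600, 0.1600)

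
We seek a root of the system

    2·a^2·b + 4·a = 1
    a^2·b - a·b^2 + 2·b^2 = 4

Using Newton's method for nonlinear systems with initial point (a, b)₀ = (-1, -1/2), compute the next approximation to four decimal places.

(0.4444, -1.8333)

At (-1, -1/2): F = (-6.0000, -3.7500).
Jacobian J = [[4·a·b + 4, 2·a^2], [2·a·b - b^2, a^2 - 2·a·b + 4·b]].
At the point, J = [[6.0000, 2.0000], [0.7500, -2.0000]] (det J = -13.5000).
Solving J·Δ = −F gives Δ = (1.4444, -1.3333).
Then the next iterate is (a, b)₁ = (0.4444, -1.8333).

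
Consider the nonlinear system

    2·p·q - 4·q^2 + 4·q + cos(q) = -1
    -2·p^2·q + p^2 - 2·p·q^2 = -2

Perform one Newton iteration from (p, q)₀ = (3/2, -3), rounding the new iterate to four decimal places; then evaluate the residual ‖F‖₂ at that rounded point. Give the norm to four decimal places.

20.9771

At (3/2, -3): F = (-56.989992, -9.2500).
Jacobian J = [[2·q, 2·p - 8·q - sin(q) + 4], [-4·p·q + 2·p - 2·q^2, -2·p^2 - 4·p·q]].
At the point, J = [[-6.0000, 31.141120], [3.0000, 13.5000]] (det J = -174.423360).
Solving J·Δ = −F gives Δ = (-2.7594, 1.2984).
Then the next iterate is (p, q)₁ = (-1.2594, -1.7016).
Re-evaluating at (-1.2594, -1.7016): F = (-13.232611, 16.276905), so ‖F‖₂ = 20.9771.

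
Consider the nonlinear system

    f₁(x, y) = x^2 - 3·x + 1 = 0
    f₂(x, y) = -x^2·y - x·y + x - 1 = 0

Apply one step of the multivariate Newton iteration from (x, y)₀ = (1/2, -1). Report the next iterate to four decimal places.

(0.3750, -1.1667)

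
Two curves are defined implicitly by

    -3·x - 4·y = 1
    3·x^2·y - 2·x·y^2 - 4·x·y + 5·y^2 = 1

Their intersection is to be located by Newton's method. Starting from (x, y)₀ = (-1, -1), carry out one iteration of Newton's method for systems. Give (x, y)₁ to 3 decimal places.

(-0.132, -0.151)

At (-1, -1): F = (6.000, -1.000).
Jacobian J = [[-3, -4], [6·x·y - 2·y^2 - 4·y, 3·x^2 - 4·x·y - 4·x + 10·y]].
At the point, J = [[-3.000, -4.000], [8.000, -7.000]] (det J = 53.000).
Solving J·Δ = −F gives Δ = (0.868, 0.849).
Then the next iterate is (x, y)₁ = (-0.132, -0.151).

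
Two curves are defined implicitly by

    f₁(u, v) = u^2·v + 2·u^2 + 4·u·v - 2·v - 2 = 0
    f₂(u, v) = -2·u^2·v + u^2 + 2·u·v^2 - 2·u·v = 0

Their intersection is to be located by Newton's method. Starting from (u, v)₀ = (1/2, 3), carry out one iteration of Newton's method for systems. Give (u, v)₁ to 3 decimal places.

(0.561, 1.849)

At (1/2, 3): F = (-0.750, 4.750).
Jacobian J = [[2·u·v + 4·u + 4·v, u^2 + 4·u - 2], [-4·u·v + 2·u + 2·v^2 - 2·v, -2·u^2 + 4·u·v - 2·u]].
At the point, J = [[17.000, 0.250], [7.000, 4.500]] (det J = 74.750).
Solving J·Δ = −F gives Δ = (0.061, -1.151).
Then the next iterate is (u, v)₁ = (0.561, 1.849).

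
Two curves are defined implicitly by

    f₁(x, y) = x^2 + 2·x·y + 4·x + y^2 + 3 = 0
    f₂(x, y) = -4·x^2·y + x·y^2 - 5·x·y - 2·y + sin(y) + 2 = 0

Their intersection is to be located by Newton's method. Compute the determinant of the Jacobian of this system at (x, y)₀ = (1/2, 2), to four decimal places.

34.7547

J = [[2·x + 2·y + 4, 2·x + 2·y], [-8·x·y + y^2 - 5·y, -4·x^2 + 2·x·y - 5·x + cos(y) - 2]].
At the point, J = [[9.0000, 5.0000], [-14.0000, -3.916147]].
det J = 34.7547.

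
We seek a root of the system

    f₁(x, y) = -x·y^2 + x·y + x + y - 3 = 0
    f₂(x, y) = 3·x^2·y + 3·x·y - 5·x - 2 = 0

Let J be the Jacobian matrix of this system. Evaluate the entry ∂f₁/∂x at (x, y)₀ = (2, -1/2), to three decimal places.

∂f₁/∂x = -y^2 + y + 1.
At (2, -1/2) this is 0.250.

0.250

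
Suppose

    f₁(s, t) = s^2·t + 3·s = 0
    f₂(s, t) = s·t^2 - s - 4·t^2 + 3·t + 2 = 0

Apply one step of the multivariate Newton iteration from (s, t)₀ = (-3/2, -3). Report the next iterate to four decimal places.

(-0.8207, -1.6232)

At (-3/2, -3): F = (-11.2500, -55.0000).
Jacobian J = [[2·s·t + 3, s^2], [t^2 - 1, 2·s·t - 8·t + 3]].
At the point, J = [[12.0000, 2.2500], [8.0000, 36.0000]] (det J = 414.0000).
Solving J·Δ = −F gives Δ = (0.6793, 1.3768).
Then the next iterate is (s, t)₁ = (-0.8207, -1.6232).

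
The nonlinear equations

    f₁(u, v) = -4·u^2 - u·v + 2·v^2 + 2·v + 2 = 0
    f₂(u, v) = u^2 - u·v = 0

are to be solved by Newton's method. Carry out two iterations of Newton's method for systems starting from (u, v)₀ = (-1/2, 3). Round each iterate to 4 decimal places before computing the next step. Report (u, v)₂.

(-0.2208, 0.1357)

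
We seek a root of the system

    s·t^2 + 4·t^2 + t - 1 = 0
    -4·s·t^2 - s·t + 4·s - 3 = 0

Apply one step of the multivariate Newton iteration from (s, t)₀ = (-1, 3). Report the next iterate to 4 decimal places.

(-1.1315, 1.5360)

At (-1, 3): F = (29.0000, 32.0000).
Jacobian J = [[t^2, 2·s·t + 8·t + 1], [-4·t^2 - t + 4, -8·s·t - s]].
At the point, J = [[9.0000, 19.0000], [-35.0000, 25.0000]] (det J = 890.0000).
Solving J·Δ = −F gives Δ = (-0.1315, -1.4640).
Then the next iterate is (s, t)₁ = (-1.1315, 1.5360).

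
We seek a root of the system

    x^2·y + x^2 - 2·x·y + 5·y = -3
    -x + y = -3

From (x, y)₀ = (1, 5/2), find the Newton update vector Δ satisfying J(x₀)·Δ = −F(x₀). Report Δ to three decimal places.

At (1, 5/2): F = (14.000, 4.500).
Jacobian J = [[2·x·y + 2·x - 2·y, x^2 - 2·x + 5], [-1, 1]].
At the point, J = [[2.000, 4.000], [-1.000, 1.000]] (det J = 6.000).
Solving J·Δ = −F gives Δ = (0.667, -3.833).

(0.667, -3.833)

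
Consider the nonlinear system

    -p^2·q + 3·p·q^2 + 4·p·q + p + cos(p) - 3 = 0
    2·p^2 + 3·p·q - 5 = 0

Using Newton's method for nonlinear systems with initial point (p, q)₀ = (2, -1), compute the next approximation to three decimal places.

At (2, -1): F = (0.58385, -3.000).
Jacobian J = [[-2·p·q + 3·q^2 + 4·q - sin(p) + 1, -p^2 + 6·p·q + 4·p], [4·p + 3·q, 3·p]].
At the point, J = [[3.09070, -8.000], [5.000, 6.000]] (det J = 58.54422).
Solving J·Δ = −F gives Δ = (0.350, 0.208).
Then the next iterate is (p, q)₁ = (2.350, -0.792).

(2.350, -0.792)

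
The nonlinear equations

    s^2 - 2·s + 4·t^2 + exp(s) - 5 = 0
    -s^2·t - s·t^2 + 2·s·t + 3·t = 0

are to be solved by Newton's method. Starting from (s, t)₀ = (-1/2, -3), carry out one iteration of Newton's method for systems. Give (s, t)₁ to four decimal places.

At (-1/2, -3): F = (32.856531, -0.7500).
Jacobian J = [[2·s + exp(s) - 2, 8·t], [-2·s·t - t^2 + 2·t, -s^2 - 2·s·t + 2·s + 3]].
At the point, J = [[-2.393469, -24.0000], [-18.0000, -1.2500]] (det J = -429.008163).
Solving J·Δ = −F gives Δ = (-0.1377, 1.3828).
Then the next iterate is (s, t)₁ = (-0.6377, -1.6172).

(-0.6377, -1.6172)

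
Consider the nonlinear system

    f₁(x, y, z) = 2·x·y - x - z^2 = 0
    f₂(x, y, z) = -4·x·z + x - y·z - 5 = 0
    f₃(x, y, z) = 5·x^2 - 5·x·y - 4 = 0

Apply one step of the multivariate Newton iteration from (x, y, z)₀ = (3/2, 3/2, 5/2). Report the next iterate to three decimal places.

(0.782, 0.249, 0.812)

At (3/2, 3/2, 5/2): F = (-3.250, -22.250, -4.000).
Jacobian J = [[2·y - 1, 2·x, -2·z], [-4·z + 1, -z, -4·x - y], [10·x - 5·y, -5·x, 0]].
At the point, J = [[2.000, 3.000, -5.000], [-9.000, -2.500, -7.500], [7.500, -7.500, 0.000]] (det J = -712.500).
Solving J·Δ = −F gives Δ = (-0.718, -1.251, -1.688).
Then the next iterate is (x, y, z)₁ = (0.782, 0.249, 0.812).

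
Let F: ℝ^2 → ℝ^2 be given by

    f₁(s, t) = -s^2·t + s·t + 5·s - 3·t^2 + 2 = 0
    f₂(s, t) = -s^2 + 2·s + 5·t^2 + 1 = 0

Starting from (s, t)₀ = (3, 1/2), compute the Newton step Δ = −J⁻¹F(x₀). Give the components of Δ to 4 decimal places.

(2.5319, 2.1755)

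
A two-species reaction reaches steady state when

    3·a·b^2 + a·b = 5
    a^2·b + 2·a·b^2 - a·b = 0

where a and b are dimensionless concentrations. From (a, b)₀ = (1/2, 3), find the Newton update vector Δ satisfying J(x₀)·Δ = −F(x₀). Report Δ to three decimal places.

At (1/2, 3): F = (10.000, 8.250).
Jacobian J = [[3·b^2 + b, 6·a·b + a], [2·a·b + 2·b^2 - b, a^2 + 4·a·b - a]].
At the point, J = [[30.000, 9.500], [18.000, 5.750]] (det J = 1.500).
Solving J·Δ = −F gives Δ = (13.917, -45.000).

(13.917, -45.000)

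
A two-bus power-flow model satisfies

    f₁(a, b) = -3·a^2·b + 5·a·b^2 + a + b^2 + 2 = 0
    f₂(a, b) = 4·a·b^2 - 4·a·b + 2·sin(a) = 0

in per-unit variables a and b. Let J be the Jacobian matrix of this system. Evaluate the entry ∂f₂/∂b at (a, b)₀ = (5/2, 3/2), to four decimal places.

20.0000

∂f₂/∂b = 8·a·b - 4·a.
At (5/2, 3/2) this is 20.0000.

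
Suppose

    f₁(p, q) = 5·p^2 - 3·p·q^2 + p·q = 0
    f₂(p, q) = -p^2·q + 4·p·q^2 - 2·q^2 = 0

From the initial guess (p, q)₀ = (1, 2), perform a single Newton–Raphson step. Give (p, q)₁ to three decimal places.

At (1, 2): F = (-5.000, 6.000).
Jacobian J = [[10·p - 3·q^2 + q, -6·p·q + p], [-2·p·q + 4·q^2, -p^2 + 8·p·q - 4·q]].
At the point, J = [[0.000, -11.000], [12.000, 7.000]] (det J = 132.000).
Solving J·Δ = −F gives Δ = (-0.235, -0.455).
Then the next iterate is (p, q)₁ = (0.765, 1.545).

(0.765, 1.545)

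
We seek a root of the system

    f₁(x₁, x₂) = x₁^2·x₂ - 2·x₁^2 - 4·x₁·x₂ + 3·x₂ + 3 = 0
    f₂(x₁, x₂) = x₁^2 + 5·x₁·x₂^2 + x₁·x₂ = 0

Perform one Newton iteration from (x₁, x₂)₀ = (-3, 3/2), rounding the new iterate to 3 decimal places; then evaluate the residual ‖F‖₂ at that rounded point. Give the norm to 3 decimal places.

At (-3, 3/2): F = (21.000, -29.250).
Jacobian J = [[2·x₁·x₂ - 4·x₁ - 4·x₂, x₁^2 - 4·x₁ + 3], [2·x₁ + 5·x₂^2 + x₂, 10·x₁·x₂ + x₁]].
At the point, J = [[-3.000, 24.000], [6.750, -48.000]] (det J = -18.000).
Solving J·Δ = −F gives Δ = (-17.000, -3.000).
Then the next iterate is (x₁, x₂)₁ = (-20.000, -1.500).
Re-evaluating at (-20.000, -1.500): F = (-1521.500, 205.000), so ‖F‖₂ = 1535.248.

1535.248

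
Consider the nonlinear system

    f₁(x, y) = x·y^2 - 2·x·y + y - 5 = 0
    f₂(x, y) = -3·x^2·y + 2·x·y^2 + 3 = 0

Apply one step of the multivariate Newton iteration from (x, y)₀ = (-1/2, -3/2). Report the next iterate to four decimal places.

(1.7937, -2.3333)

At (-1/2, -3/2): F = (-9.1250, 1.8750).
Jacobian J = [[y^2 - 2·y, 2·x·y - 2·x + 1], [-6·x·y + 2·y^2, -3·x^2 + 4·x·y]].
At the point, J = [[5.2500, 3.5000], [0.0000, 2.2500]] (det J = 11.8125).
Solving J·Δ = −F gives Δ = (2.2937, -0.8333).
Then the next iterate is (x, y)₁ = (1.7937, -2.3333).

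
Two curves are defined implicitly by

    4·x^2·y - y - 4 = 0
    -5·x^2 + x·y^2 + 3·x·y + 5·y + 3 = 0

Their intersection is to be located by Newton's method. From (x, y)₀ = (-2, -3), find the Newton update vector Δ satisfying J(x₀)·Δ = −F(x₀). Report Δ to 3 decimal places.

At (-2, -3): F = (-49.000, -32.000).
Jacobian J = [[8·x·y, 4·x^2 - 1], [-10·x + y^2 + 3·y, 2·x·y + 3·x + 5]].
At the point, J = [[48.000, 15.000], [20.000, 11.000]] (det J = 228.000).
Solving J·Δ = −F gives Δ = (0.259, 2.439).

(0.259, 2.439)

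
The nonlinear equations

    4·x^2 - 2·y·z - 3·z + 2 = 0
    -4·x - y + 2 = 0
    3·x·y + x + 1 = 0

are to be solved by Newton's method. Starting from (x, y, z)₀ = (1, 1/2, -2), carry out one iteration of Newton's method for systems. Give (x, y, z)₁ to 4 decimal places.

(0.5789, -0.3158, -0.1579)

At (1, 1/2, -2): F = (14.0000, -2.5000, 3.5000).
Jacobian J = [[8·x, -2·z, -2·y - 3], [-4, -1, 0], [3·y + 1, 3·x, 0]].
At the point, J = [[8.0000, 4.0000, -4.0000], [-4.0000, -1.0000, 0.0000], [2.5000, 3.0000, 0.0000]] (det J = 38.0000).
Solving J·Δ = −F gives Δ = (-0.4211, -0.8158, 1.8421).
Then the next iterate is (x, y, z)₁ = (0.5789, -0.3158, -0.1579).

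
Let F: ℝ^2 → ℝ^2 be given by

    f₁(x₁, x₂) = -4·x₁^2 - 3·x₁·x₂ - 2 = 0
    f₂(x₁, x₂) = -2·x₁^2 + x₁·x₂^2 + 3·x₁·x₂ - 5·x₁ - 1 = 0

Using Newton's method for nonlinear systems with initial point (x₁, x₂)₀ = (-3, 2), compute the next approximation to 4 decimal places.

At (-3, 2): F = (-20.0000, -34.0000).
Jacobian J = [[-8·x₁ - 3·x₂, -3·x₁], [-4·x₁ + x₂^2 + 3·x₂ - 5, 2·x₁·x₂ + 3·x₁]].
At the point, J = [[18.0000, 9.0000], [17.0000, -21.0000]] (det J = -531.0000).
Solving J·Δ = −F gives Δ = (1.3672, -0.5122).
Then the next iterate is (x₁, x₂)₁ = (-1.6328, 1.4878).

(-1.6328, 1.4878)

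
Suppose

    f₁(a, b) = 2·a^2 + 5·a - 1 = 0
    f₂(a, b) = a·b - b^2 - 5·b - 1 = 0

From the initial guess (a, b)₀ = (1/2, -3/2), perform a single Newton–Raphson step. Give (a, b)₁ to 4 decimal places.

(0.2143, 1.1190)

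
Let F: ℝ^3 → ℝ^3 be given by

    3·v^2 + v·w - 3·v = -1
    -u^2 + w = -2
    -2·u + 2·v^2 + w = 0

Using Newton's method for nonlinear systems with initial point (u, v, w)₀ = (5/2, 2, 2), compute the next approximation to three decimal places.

(1.559, 1.447, -0.457)

At (5/2, 2, 2): F = (11.000, -2.250, 5.000).
Jacobian J = [[0, 6·v + w - 3, v], [-2·u, 0, 1], [-2, 4·v, 1]].
At the point, J = [[0.000, 11.000, 2.000], [-5.000, 0.000, 1.000], [-2.000, 8.000, 1.000]] (det J = -47.000).
Solving J·Δ = −F gives Δ = (-0.941, -0.553, -2.457).
Then the next iterate is (u, v, w)₁ = (1.559, 1.447, -0.457).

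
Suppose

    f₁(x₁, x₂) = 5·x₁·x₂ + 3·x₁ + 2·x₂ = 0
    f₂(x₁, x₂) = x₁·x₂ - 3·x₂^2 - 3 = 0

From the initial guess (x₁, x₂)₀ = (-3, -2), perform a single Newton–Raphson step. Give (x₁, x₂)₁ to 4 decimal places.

At (-3, -2): F = (17.0000, -9.0000).
Jacobian J = [[5·x₂ + 3, 5·x₁ + 2], [x₂, x₁ - 6·x₂]].
At the point, J = [[-7.0000, -13.0000], [-2.0000, 9.0000]] (det J = -89.0000).
Solving J·Δ = −F gives Δ = (0.4045, 1.0899).
Then the next iterate is (x₁, x₂)₁ = (-2.5955, -0.9101).

(-2.5955, -0.9101)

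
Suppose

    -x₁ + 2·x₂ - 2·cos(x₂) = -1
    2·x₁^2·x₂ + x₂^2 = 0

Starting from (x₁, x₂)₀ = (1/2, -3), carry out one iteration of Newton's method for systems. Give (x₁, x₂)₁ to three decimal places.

(0.090, -1.189)

At (1/2, -3): F = (-3.52002, 7.500).
Jacobian J = [[-1, 2·sin(x₂) + 2], [4·x₁·x₂, 2·x₁^2 + 2·x₂]].
At the point, J = [[-1.000, 1.71776], [-6.000, -5.500]] (det J = 15.80656).
Solving J·Δ = −F gives Δ = (-0.410, 1.811).
Then the next iterate is (x₁, x₂)₁ = (0.090, -1.189).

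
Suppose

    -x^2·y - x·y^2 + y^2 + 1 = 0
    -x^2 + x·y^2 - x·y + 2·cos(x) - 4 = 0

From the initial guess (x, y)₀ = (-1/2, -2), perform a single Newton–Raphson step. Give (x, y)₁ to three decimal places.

At (-1/2, -2): F = (7.500, -5.49483).
Jacobian J = [[-2·x·y - y^2, -x^2 - 2·x·y + 2·y], [-2·x + y^2 - y - 2·sin(x), 2·x·y - x]].
At the point, J = [[-6.000, -6.250], [7.95885, 2.500]] (det J = 34.74282).
Solving J·Δ = −F gives Δ = (0.449, 0.769).
Then the next iterate is (x, y)₁ = (-0.051, -1.231).

(-0.051, -1.231)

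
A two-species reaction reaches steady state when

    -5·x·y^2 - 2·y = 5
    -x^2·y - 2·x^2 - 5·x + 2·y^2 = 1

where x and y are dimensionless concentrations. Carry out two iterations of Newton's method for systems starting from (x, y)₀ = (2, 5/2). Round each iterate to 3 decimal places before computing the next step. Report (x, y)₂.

At (2, 5/2): F = (-72.500, -16.500).
Jacobian J = [[-5·y^2, -10·x·y - 2], [-2·x·y - 4·x - 5, -x^2 + 4·y]].
At the point, J = [[-31.250, -52.000], [-23.000, 6.000]] (det J = -1383.500).
Solving J·Δ = −F gives Δ = (-0.935, -0.833).
Then the next iterate is (x, y)₁ = (1.065, 1.667).
Round to (1.065, 1.667) and repeat: F = (-23.13158, -4.92643), J = [[-13.89444, -19.75355], [-12.81071, 5.53378]].
Δ = (-0.683, -0.691), so (x, y)₂ = (0.382, 0.976).

(0.382, 0.976)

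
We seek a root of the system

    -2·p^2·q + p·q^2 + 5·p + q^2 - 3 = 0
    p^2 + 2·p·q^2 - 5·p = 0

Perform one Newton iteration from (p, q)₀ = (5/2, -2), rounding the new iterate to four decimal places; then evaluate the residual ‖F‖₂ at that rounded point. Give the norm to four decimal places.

11.7647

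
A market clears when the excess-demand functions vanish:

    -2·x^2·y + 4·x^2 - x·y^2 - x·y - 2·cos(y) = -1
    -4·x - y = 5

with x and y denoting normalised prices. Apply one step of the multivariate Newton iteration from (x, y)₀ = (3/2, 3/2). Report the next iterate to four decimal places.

At (3/2, 3/2): F = (-2.516474, -12.5000).
Jacobian J = [[-4·x·y + 8·x - y^2 - y, -2·x^2 - 2·x·y - x + 2·sin(y)], [-4, -1]].
At the point, J = [[-0.7500, -8.505010], [-4.0000, -1.0000]] (det J = -33.270040).
Solving J·Δ = −F gives Δ = (-3.1198, -0.0208).
Then the next iterate is (x, y)₁ = (-1.6198, 1.4792).

(-1.6198, 1.4792)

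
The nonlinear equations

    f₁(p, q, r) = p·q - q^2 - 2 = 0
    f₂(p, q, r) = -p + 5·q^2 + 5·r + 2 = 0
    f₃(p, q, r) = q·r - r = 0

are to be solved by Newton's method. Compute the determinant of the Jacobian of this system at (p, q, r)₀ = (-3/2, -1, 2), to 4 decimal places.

-11.0000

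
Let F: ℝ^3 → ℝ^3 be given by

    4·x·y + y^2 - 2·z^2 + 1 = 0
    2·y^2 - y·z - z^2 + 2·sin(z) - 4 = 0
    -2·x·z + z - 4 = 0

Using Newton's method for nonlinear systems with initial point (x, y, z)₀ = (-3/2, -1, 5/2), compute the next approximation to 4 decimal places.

At (-3/2, -1, 5/2): F = (-4.5000, -4.553056, 6.0000).
Jacobian J = [[4·y, 4·x + 2·y, -4·z], [0, 4·y - z, -y - 2·z + 2·cos(z)], [-2·z, 0, -2·x + 1]].
At the point, J = [[-4.0000, -8.0000, -10.0000], [0.0000, -6.5000, -5.602287], [-5.0000, 0.0000, 4.0000]] (det J = 204.908511).
Solving J·Δ = −F gives Δ = (0.7310, -0.1952, -0.5863).
Then the next iterate is (x, y, z)₁ = (-0.7690, -1.1952, 1.9137).

(-0.7690, -1.1952, 1.9137)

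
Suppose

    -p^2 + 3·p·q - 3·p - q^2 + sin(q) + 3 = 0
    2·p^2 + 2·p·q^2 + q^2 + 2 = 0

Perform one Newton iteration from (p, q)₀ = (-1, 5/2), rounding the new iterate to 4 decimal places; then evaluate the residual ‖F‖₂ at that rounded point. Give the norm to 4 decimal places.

3.6338

At (-1, 5/2): F = (-8.151528, -2.2500).
Jacobian J = [[-2·p + 3·q - 3, 3·p - 2·q + cos(q)], [4·p + 2·q^2, 4·p·q + 2·q]].
At the point, J = [[6.5000, -8.801144], [8.5000, -5.0000]] (det J = 42.309721).
Solving J·Δ = −F gives Δ = (-0.4953, -1.2920).
Then the next iterate is (p, q)₁ = (-1.4953, 1.2080).
Re-evaluating at (-1.4953, 1.2080): F = (-0.693345, 3.567033), so ‖F‖₂ = 3.6338.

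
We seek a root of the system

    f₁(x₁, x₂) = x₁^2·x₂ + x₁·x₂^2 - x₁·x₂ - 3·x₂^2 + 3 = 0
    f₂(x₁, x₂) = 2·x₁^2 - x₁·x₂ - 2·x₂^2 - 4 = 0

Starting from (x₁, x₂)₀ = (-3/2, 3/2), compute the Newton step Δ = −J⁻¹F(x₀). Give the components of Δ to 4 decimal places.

(-0.1833, -0.0833)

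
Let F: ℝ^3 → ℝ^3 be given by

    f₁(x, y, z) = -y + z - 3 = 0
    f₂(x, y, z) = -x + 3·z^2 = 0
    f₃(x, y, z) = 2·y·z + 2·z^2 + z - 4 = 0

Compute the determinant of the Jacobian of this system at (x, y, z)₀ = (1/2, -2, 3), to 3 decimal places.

-15.000

J = [[0, -1, 1], [-1, 0, 6·z], [0, 2·z, 2·y + 4·z + 1]].
At the point, J = [[0.000, -1.000, 1.000], [-1.000, 0.000, 18.000], [0.000, 6.000, 9.000]].
det J = -15.000.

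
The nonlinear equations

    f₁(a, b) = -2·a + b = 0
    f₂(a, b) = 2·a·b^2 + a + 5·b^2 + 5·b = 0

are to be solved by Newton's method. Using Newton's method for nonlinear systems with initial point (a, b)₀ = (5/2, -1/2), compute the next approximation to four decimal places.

At (5/2, -1/2): F = (-5.5000, 2.5000).
Jacobian J = [[-2, 1], [2·b^2 + 1, 4·a·b + 10·b + 5]].
At the point, J = [[-2.0000, 1.0000], [1.5000, -5.0000]] (det J = 8.5000).
Solving J·Δ = −F gives Δ = (-2.9412, -0.3824).
Then the next iterate is (a, b)₁ = (-0.4412, -0.8824).

(-0.4412, -0.8824)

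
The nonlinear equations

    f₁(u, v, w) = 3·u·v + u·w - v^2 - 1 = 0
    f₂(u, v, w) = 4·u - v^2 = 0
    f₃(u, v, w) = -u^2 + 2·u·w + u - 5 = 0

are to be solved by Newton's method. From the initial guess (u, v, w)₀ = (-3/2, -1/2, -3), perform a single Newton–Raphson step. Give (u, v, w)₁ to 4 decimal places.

At (-3/2, -1/2, -3): F = (5.5000, -6.2500, 0.2500).
Jacobian J = [[3·v + w, 3·u - 2·v, u], [4, -2·v, 0], [-2·u + 2·w + 1, 0, 2·u]].
At the point, J = [[-4.5000, -3.5000, -1.5000], [4.0000, 1.0000, 0.0000], [-2.0000, 0.0000, -3.0000]] (det J = -31.5000).
Solving J·Δ = −F gives Δ = (1.5714, -0.0357, -0.9643).
Then the next iterate is (u, v, w)₁ = (0.0714, -0.5357, -3.9643).

(0.0714, -0.5357, -3.9643)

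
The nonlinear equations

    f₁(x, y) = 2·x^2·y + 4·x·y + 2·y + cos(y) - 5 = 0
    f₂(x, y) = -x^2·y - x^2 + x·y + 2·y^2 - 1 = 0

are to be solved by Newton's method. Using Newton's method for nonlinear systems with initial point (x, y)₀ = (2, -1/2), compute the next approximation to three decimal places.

(0.331, -0.332)

At (2, -1/2): F = (-13.12242, -3.500).
Jacobian J = [[4·x·y + 4·y, 2·x^2 + 4·x - sin(y) + 2], [-2·x·y - 2·x + y, -x^2 + x + 4·y]].
At the point, J = [[-6.000, 18.47943], [-2.500, -4.000]] (det J = 70.19856).
Solving J·Δ = −F gives Δ = (-1.669, 0.168).
Then the next iterate is (x, y)₁ = (0.331, -0.332).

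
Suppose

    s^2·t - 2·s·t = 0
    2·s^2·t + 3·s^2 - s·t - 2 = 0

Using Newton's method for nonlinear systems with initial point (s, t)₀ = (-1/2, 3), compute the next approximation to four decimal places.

(-0.7604, -1.8750)

At (-1/2, 3): F = (3.7500, 1.7500).
Jacobian J = [[2·s·t - 2·t, s^2 - 2·s], [4·s·t + 6·s - t, 2·s^2 - s]].
At the point, J = [[-9.0000, 1.2500], [-12.0000, 1.0000]] (det J = 6.0000).
Solving J·Δ = −F gives Δ = (-0.2604, -4.8750).
Then the next iterate is (s, t)₁ = (-0.7604, -1.8750).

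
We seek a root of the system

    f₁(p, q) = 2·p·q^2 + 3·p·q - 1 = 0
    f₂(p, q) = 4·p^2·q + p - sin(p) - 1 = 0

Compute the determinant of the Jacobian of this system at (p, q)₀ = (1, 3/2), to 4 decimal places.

-76.1373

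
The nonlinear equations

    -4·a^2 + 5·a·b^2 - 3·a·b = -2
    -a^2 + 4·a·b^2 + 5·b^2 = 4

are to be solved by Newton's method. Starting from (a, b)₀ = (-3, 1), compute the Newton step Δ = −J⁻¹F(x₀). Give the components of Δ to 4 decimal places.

(0.9091, -0.7792)

At (-3, 1): F = (-40.0000, -20.0000).
Jacobian J = [[-8·a + 5·b^2 - 3·b, 10·a·b - 3·a], [-2·a + 4·b^2, 8·a·b + 10·b]].
At the point, J = [[26.0000, -21.0000], [10.0000, -14.0000]] (det J = -154.0000).
Solving J·Δ = −F gives Δ = (0.9091, -0.7792).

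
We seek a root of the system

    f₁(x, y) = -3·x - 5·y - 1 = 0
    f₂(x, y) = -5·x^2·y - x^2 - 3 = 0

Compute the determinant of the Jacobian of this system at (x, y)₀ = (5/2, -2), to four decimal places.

318.7500

J = [[-3, -5], [-10·x·y - 2·x, -5·x^2]].
At the point, J = [[-3.0000, -5.0000], [45.0000, -31.2500]].
det J = 318.7500.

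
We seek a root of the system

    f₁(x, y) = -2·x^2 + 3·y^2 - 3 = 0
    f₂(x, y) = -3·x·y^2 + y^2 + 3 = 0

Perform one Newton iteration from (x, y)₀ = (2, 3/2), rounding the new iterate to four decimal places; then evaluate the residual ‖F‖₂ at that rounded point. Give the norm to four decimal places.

1.8521

At (2, 3/2): F = (-4.2500, -8.2500).
Jacobian J = [[-4·x, 6·y], [-3·y^2, -6·x·y + 2·y]].
At the point, J = [[-8.0000, 9.0000], [-6.7500, -15.0000]] (det J = 180.7500).
Solving J·Δ = −F gives Δ = (-0.7635, -0.2064).
Then the next iterate is (x, y)₁ = (1.2365, 1.2936).
Re-evaluating at (1.2365, 1.2936): F = (-1.037662, -1.534080), so ‖F‖₂ = 1.8521.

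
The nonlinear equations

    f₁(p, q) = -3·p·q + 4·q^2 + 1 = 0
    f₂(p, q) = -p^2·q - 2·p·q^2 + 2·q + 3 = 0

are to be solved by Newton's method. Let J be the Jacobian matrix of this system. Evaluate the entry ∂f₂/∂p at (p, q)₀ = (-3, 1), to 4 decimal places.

4.0000

∂f₂/∂p = -2·p·q - 2·q^2.
At (-3, 1) this is 4.0000.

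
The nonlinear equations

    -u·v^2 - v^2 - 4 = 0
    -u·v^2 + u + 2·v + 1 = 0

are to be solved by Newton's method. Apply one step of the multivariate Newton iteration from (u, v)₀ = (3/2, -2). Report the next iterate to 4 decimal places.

(-17.0000, -8.0000)

At (3/2, -2): F = (-14.0000, -7.5000).
Jacobian J = [[-v^2, -2·u·v - 2·v], [-v^2 + 1, -2·u·v + 2]].
At the point, J = [[-4.0000, 10.0000], [-3.0000, 8.0000]] (det J = -2.0000).
Solving J·Δ = −F gives Δ = (-18.5000, -6.0000).
Then the next iterate is (u, v)₁ = (-17.0000, -8.0000).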